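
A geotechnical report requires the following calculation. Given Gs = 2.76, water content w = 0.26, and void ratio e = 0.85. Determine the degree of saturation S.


Using S = Gs * w / e
S = 2.76 * 0.26 / 0.85
S = 0.8442


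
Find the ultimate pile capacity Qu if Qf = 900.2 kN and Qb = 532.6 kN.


Result: 1432.8 kN

Derivation:
Using Qu = Qf + Qb
Qu = 900.2 + 532.6
Qu = 1432.8 kN


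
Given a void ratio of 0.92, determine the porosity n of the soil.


Using the relation n = e / (1 + e)
n = 0.92 / (1 + 0.92)
n = 0.92 / 1.92
n = 0.4792


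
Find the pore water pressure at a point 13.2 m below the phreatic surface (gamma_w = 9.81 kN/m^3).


Result: 129.49 kPa

Derivation:
Using u = gamma_w * h_w
u = 9.81 * 13.2
u = 129.49 kPa


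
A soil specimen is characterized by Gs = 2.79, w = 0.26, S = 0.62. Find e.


Using the relation e = Gs * w / S
e = 2.79 * 0.26 / 0.62
e = 1.17


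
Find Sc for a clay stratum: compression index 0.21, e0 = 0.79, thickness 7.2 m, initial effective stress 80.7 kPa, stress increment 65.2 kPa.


Result: 0.2172 m

Derivation:
Using Sc = Cc * H / (1 + e0) * log10((sigma0 + delta_sigma) / sigma0)
Stress ratio = (80.7 + 65.2) / 80.7 = 1.80793
log10(1.80793) = 0.257182
Cc * H / (1 + e0) = 0.21 * 7.2 / (1 + 0.79) = 0.844693
Sc = 0.844693 * 0.257182
Sc = 0.2172 m


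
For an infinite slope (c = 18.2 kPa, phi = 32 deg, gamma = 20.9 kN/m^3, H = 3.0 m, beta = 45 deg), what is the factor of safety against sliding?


Result: 1.205

Derivation:
Using Fs = c / (gamma*H*sin(beta)*cos(beta)) + tan(phi)/tan(beta)
Cohesion contribution = 18.2 / (20.9*3.0*sin(45)*cos(45))
Cohesion contribution = 0.580542
Friction contribution = tan(32)/tan(45) = 0.624869
Fs = 0.580542 + 0.624869
Fs = 1.205


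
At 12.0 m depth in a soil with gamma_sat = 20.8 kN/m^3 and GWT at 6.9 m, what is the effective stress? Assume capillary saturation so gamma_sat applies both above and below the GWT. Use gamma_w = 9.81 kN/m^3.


Total stress = gamma_sat * depth
sigma = 20.8 * 12.0 = 249.6 kPa
Pore water pressure u = gamma_w * (depth - d_wt)
u = 9.81 * (12.0 - 6.9) = 50.031 kPa
Effective stress = sigma - u
sigma' = 249.6 - 50.031 = 199.57 kPa


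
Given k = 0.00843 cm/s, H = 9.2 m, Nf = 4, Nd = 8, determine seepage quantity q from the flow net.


Convert k to m/s for unit consistency with H:
k = 0.00843 cm/s = 0.00843 / 100 m/s = 8.43e-05 m/s
Using q = k * H * Nf / Nd
Nf / Nd = 4 / 8 = 0.5
q = 8.43e-05 * 9.2 * 0.5
q = 0.0003878 m^3/s per m


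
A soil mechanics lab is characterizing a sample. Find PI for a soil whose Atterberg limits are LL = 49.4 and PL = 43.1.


Using PI = LL - PL
PI = 49.4 - 43.1
PI = 6.3


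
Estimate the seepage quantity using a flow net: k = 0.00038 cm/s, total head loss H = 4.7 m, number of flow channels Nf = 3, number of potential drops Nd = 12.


Convert k to m/s for unit consistency with H:
k = 0.00038 cm/s = 0.00038 / 100 m/s = 3.8e-06 m/s
Using q = k * H * Nf / Nd
Nf / Nd = 3 / 12 = 0.25
q = 3.8e-06 * 4.7 * 0.25
q = 4.465e-06 m^3/s per m


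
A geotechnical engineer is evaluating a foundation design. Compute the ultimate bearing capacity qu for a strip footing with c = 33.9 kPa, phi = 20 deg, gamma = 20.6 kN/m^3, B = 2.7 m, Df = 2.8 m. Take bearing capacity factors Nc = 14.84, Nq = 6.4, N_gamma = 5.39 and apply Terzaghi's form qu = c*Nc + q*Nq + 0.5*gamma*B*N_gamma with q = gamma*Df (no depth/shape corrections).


Compute qu = c*Nc + gamma*Df*Nq + 0.5*gamma*B*N_gamma
Term 1: 33.9 * 14.84 = 503.076
Term 2: 20.6 * 2.8 * 6.4 = 369.152
Term 3: 0.5 * 20.6 * 2.7 * 5.39 = 149.8959
qu = 503.076 + 369.152 + 149.8959
qu = 1022.12 kPa


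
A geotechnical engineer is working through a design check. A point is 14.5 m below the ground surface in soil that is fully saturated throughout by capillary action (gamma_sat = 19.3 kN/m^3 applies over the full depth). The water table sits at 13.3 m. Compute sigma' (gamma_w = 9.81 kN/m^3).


Total stress = gamma_sat * depth
sigma = 19.3 * 14.5 = 279.85 kPa
Pore water pressure u = gamma_w * (depth - d_wt)
u = 9.81 * (14.5 - 13.3) = 11.772 kPa
Effective stress = sigma - u
sigma' = 279.85 - 11.772 = 268.08 kPa


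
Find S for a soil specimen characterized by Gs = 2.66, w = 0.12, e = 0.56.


Using S = Gs * w / e
S = 2.66 * 0.12 / 0.56
S = 0.57


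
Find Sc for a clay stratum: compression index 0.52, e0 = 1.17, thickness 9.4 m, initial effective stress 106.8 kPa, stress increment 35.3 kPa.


Using Sc = Cc * H / (1 + e0) * log10((sigma0 + delta_sigma) / sigma0)
Stress ratio = (106.8 + 35.3) / 106.8 = 1.33052
log10(1.33052) = 0.124023
Cc * H / (1 + e0) = 0.52 * 9.4 / (1 + 1.17) = 2.25253
Sc = 2.25253 * 0.124023
Sc = 0.2794 m


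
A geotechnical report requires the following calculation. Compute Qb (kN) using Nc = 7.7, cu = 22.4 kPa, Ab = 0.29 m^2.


Using Qb = Nc * cu * Ab
Qb = 7.7 * 22.4 * 0.29
Qb = 50.02 kN


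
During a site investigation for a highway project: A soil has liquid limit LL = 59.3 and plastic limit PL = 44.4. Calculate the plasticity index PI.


Using PI = LL - PL
PI = 59.3 - 44.4
PI = 14.9


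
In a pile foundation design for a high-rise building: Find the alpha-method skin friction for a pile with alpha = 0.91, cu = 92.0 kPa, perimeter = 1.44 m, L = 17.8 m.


Using Qs = alpha * cu * perimeter * L
Qs = 0.91 * 92.0 * 1.44 * 17.8
Qs = 2145.91 kN


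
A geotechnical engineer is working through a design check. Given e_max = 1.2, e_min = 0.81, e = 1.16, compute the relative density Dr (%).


Using Dr = (e_max - e) / (e_max - e_min) * 100
e_max - e = 1.2 - 1.16 = 0.04
e_max - e_min = 1.2 - 0.81 = 0.39
Dr = 0.04 / 0.39 * 100
Dr = 10.26 %


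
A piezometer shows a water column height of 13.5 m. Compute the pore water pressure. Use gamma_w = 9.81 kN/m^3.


Result: 132.44 kPa

Derivation:
Using u = gamma_w * h_w
u = 9.81 * 13.5
u = 132.44 kPa


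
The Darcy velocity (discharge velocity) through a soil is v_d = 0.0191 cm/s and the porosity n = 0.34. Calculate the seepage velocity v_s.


Result: 0.05618 cm/s

Derivation:
Using v_s = v_d / n
v_s = 0.0191 / 0.34
v_s = 0.05618 cm/s


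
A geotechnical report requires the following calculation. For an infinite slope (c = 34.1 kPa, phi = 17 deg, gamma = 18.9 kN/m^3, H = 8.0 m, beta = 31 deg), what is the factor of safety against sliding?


Result: 1.02

Derivation:
Using Fs = c / (gamma*H*sin(beta)*cos(beta)) + tan(phi)/tan(beta)
Cohesion contribution = 34.1 / (18.9*8.0*sin(31)*cos(31))
Cohesion contribution = 0.510855
Friction contribution = tan(17)/tan(31) = 0.508821
Fs = 0.510855 + 0.508821
Fs = 1.02


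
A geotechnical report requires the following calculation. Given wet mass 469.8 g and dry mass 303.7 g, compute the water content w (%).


Using w = (m_wet - m_dry) / m_dry * 100
m_wet - m_dry = 469.8 - 303.7 = 166.1 g
w = 166.1 / 303.7 * 100
w = 54.69 %


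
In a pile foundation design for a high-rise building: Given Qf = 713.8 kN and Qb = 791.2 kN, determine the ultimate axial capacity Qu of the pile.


Using Qu = Qf + Qb
Qu = 713.8 + 791.2
Qu = 1505.0 kN


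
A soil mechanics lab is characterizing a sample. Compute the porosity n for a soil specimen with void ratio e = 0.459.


Result: 0.3146

Derivation:
Using the relation n = e / (1 + e)
n = 0.459 / (1 + 0.459)
n = 0.459 / 1.459
n = 0.3146


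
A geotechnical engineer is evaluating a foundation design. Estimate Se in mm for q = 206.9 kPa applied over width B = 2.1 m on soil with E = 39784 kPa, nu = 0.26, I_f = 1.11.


Result: 11.303 mm

Derivation:
Using Se = q * B * (1 - nu^2) * I_f / E
1 - nu^2 = 1 - 0.26^2 = 0.9324
Se = 206.9 * 2.1 * 0.9324 * 1.11 / 39784
Se = 0.011303 m
Convert to mm: Se = 0.011303 * 1000 = 11.303 mm


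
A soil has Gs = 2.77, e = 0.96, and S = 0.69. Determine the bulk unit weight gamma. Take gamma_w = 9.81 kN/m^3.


Using gamma = gamma_w * (Gs + S*e) / (1 + e)
Numerator: Gs + S*e = 2.77 + 0.69*0.96 = 3.4324
Denominator: 1 + e = 1 + 0.96 = 1.96
gamma = 9.81 * 3.4324 / 1.96
gamma = 17.18 kN/m^3


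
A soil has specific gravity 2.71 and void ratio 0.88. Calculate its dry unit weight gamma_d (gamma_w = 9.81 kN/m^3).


Result: 14.141 kN/m^3

Derivation:
Using gamma_d = Gs * gamma_w / (1 + e)
gamma_d = 2.71 * 9.81 / (1 + 0.88)
gamma_d = 2.71 * 9.81 / 1.88
gamma_d = 14.141 kN/m^3


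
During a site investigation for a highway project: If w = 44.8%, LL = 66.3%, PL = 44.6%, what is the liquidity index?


Result: 0.009

Derivation:
First compute the plasticity index:
PI = LL - PL = 66.3 - 44.6 = 21.7
Then compute the liquidity index:
LI = (w - PL) / PI
LI = (44.8 - 44.6) / 21.7
LI = 0.009


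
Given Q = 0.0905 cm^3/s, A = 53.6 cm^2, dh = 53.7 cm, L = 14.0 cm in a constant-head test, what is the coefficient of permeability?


Result: 0.00044 cm/s

Derivation:
Compute hydraulic gradient:
i = dh / L = 53.7 / 14.0 = 3.83571
Then apply Darcy's law:
k = Q / (A * i)
k = 0.0905 / (53.6 * 3.83571)
k = 0.0905 / 205.594
k = 0.00044 cm/s


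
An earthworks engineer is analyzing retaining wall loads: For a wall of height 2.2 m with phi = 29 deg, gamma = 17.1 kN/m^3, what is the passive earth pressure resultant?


Result: 119.27 kN/m

Derivation:
Compute passive earth pressure coefficient:
Kp = tan^2(45 + phi/2) = tan^2(59.5) = 2.88206
Compute passive force:
Pp = 0.5 * Kp * gamma * H^2
Pp = 0.5 * 2.88206 * 17.1 * 2.2^2
Pp = 119.27 kN/m


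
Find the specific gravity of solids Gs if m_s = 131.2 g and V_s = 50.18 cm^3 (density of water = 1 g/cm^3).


Result: 2.615

Derivation:
Using Gs = m_s / (V_s * rho_w)
Since rho_w = 1 g/cm^3:
Gs = 131.2 / 50.18
Gs = 2.615


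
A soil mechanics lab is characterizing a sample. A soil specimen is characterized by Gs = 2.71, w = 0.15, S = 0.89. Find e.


Using the relation e = Gs * w / S
e = 2.71 * 0.15 / 0.89
e = 0.4567


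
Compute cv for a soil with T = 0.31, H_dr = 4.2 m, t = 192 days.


Using cv = T * H_dr^2 / t
H_dr^2 = 4.2^2 = 17.64
cv = 0.31 * 17.64 / 192
cv = 0.02848 m^2/day


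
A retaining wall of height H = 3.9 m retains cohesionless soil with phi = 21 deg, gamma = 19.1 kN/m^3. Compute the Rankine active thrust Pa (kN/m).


Result: 68.61 kN/m

Derivation:
Compute active earth pressure coefficient:
Ka = tan^2(45 - phi/2) = tan^2(34.5) = 0.472355
Compute active force:
Pa = 0.5 * Ka * gamma * H^2
Pa = 0.5 * 0.472355 * 19.1 * 3.9^2
Pa = 68.61 kN/m


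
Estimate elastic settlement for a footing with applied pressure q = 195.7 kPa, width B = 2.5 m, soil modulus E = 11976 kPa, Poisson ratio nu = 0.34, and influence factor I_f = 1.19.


Result: 42.995 mm

Derivation:
Using Se = q * B * (1 - nu^2) * I_f / E
1 - nu^2 = 1 - 0.34^2 = 0.8844
Se = 195.7 * 2.5 * 0.8844 * 1.19 / 11976
Se = 0.042995 m
Convert to mm: Se = 0.042995 * 1000 = 42.995 mm


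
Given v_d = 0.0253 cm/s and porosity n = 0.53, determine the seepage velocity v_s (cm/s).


Result: 0.04774 cm/s

Derivation:
Using v_s = v_d / n
v_s = 0.0253 / 0.53
v_s = 0.04774 cm/s


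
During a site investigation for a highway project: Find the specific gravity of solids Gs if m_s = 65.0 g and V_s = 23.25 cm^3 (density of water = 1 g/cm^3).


Using Gs = m_s / (V_s * rho_w)
Since rho_w = 1 g/cm^3:
Gs = 65.0 / 23.25
Gs = 2.796


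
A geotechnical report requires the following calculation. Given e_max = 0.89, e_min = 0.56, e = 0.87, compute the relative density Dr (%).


Using Dr = (e_max - e) / (e_max - e_min) * 100
e_max - e = 0.89 - 0.87 = 0.02
e_max - e_min = 0.89 - 0.56 = 0.33
Dr = 0.02 / 0.33 * 100
Dr = 6.06 %


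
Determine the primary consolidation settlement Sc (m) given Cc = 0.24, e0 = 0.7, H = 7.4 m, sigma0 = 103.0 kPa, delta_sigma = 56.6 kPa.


Result: 0.1987 m

Derivation:
Using Sc = Cc * H / (1 + e0) * log10((sigma0 + delta_sigma) / sigma0)
Stress ratio = (103.0 + 56.6) / 103.0 = 1.54951
log10(1.54951) = 0.190196
Cc * H / (1 + e0) = 0.24 * 7.4 / (1 + 0.7) = 1.04471
Sc = 1.04471 * 0.190196
Sc = 0.1987 m


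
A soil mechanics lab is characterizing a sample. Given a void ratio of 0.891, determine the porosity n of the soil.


Using the relation n = e / (1 + e)
n = 0.891 / (1 + 0.891)
n = 0.891 / 1.891
n = 0.4712


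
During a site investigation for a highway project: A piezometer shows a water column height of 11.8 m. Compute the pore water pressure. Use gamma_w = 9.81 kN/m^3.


Result: 115.76 kPa

Derivation:
Using u = gamma_w * h_w
u = 9.81 * 11.8
u = 115.76 kPa


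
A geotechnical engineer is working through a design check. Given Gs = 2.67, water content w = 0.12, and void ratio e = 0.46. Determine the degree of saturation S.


Result: 0.6965

Derivation:
Using S = Gs * w / e
S = 2.67 * 0.12 / 0.46
S = 0.6965


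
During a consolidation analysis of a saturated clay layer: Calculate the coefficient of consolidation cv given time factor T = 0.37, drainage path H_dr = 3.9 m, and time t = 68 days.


Result: 0.08276 m^2/day

Derivation:
Using cv = T * H_dr^2 / t
H_dr^2 = 3.9^2 = 15.21
cv = 0.37 * 15.21 / 68
cv = 0.08276 m^2/day


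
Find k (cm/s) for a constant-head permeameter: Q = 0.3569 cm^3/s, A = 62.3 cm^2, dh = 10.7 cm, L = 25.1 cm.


Result: 0.013438 cm/s

Derivation:
Compute hydraulic gradient:
i = dh / L = 10.7 / 25.1 = 0.426295
Then apply Darcy's law:
k = Q / (A * i)
k = 0.3569 / (62.3 * 0.426295)
k = 0.3569 / 26.5582
k = 0.013438 cm/s


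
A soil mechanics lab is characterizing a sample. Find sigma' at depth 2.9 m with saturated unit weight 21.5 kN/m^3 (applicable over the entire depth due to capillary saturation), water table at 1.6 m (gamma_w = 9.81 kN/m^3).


Result: 49.6 kPa

Derivation:
Total stress = gamma_sat * depth
sigma = 21.5 * 2.9 = 62.35 kPa
Pore water pressure u = gamma_w * (depth - d_wt)
u = 9.81 * (2.9 - 1.6) = 12.753 kPa
Effective stress = sigma - u
sigma' = 62.35 - 12.753 = 49.6 kPa


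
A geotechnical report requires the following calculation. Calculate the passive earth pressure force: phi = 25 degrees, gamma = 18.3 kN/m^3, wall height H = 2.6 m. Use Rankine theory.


Compute passive earth pressure coefficient:
Kp = tan^2(45 + phi/2) = tan^2(57.5) = 2.463913
Compute passive force:
Pp = 0.5 * Kp * gamma * H^2
Pp = 0.5 * 2.463913 * 18.3 * 2.6^2
Pp = 152.4 kN/m


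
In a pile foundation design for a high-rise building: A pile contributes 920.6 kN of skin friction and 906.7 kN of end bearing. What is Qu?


Result: 1827.3 kN

Derivation:
Using Qu = Qf + Qb
Qu = 920.6 + 906.7
Qu = 1827.3 kN


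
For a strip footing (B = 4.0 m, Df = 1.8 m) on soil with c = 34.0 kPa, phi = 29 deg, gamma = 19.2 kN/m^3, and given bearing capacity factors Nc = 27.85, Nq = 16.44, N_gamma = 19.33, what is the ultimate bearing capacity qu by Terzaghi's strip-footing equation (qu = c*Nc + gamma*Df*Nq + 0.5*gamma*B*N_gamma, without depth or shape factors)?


Result: 2257.34 kPa

Derivation:
Compute qu = c*Nc + gamma*Df*Nq + 0.5*gamma*B*N_gamma
Term 1: 34.0 * 27.85 = 946.9
Term 2: 19.2 * 1.8 * 16.44 = 568.1664
Term 3: 0.5 * 19.2 * 4.0 * 19.33 = 742.272
qu = 946.9 + 568.1664 + 742.272
qu = 2257.34 kPa


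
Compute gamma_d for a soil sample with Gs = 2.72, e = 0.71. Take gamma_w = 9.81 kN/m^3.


Result: 15.604 kN/m^3

Derivation:
Using gamma_d = Gs * gamma_w / (1 + e)
gamma_d = 2.72 * 9.81 / (1 + 0.71)
gamma_d = 2.72 * 9.81 / 1.71
gamma_d = 15.604 kN/m^3


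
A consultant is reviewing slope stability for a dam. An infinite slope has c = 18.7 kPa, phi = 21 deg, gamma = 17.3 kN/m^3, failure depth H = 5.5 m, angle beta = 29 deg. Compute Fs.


Using Fs = c / (gamma*H*sin(beta)*cos(beta)) + tan(phi)/tan(beta)
Cohesion contribution = 18.7 / (17.3*5.5*sin(29)*cos(29))
Cohesion contribution = 0.463492
Friction contribution = tan(21)/tan(29) = 0.692509
Fs = 0.463492 + 0.692509
Fs = 1.156


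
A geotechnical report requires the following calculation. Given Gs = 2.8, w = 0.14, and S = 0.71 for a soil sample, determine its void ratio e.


Using the relation e = Gs * w / S
e = 2.8 * 0.14 / 0.71
e = 0.5521


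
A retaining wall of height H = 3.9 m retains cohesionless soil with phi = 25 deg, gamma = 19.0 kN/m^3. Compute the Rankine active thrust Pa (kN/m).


Compute active earth pressure coefficient:
Ka = tan^2(45 - phi/2) = tan^2(32.5) = 0.405859
Compute active force:
Pa = 0.5 * Ka * gamma * H^2
Pa = 0.5 * 0.405859 * 19.0 * 3.9^2
Pa = 58.64 kN/m


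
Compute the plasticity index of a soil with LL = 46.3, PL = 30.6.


Using PI = LL - PL
PI = 46.3 - 30.6
PI = 15.7


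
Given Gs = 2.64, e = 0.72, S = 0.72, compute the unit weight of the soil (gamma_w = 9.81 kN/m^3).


Result: 18.014 kN/m^3

Derivation:
Using gamma = gamma_w * (Gs + S*e) / (1 + e)
Numerator: Gs + S*e = 2.64 + 0.72*0.72 = 3.1584
Denominator: 1 + e = 1 + 0.72 = 1.72
gamma = 9.81 * 3.1584 / 1.72
gamma = 18.014 kN/m^3


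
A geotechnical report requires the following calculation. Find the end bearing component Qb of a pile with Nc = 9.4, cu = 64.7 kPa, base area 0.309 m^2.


Using Qb = Nc * cu * Ab
Qb = 9.4 * 64.7 * 0.309
Qb = 187.93 kN


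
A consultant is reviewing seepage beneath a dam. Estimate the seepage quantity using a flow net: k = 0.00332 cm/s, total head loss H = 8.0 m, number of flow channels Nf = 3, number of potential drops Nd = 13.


Convert k to m/s for unit consistency with H:
k = 0.00332 cm/s = 0.00332 / 100 m/s = 3.32e-05 m/s
Using q = k * H * Nf / Nd
Nf / Nd = 3 / 13 = 0.2308
q = 3.32e-05 * 8.0 * 0.2308
q = 6.129e-05 m^3/s per m


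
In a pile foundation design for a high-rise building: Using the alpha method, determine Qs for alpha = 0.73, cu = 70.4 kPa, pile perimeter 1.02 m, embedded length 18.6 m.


Using Qs = alpha * cu * perimeter * L
Qs = 0.73 * 70.4 * 1.02 * 18.6
Qs = 975.01 kN


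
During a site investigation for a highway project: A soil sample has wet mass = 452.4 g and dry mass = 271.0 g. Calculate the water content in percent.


Using w = (m_wet - m_dry) / m_dry * 100
m_wet - m_dry = 452.4 - 271.0 = 181.4 g
w = 181.4 / 271.0 * 100
w = 66.94 %


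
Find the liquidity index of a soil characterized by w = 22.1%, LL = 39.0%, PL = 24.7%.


Result: -0.182

Derivation:
First compute the plasticity index:
PI = LL - PL = 39.0 - 24.7 = 14.3
Then compute the liquidity index:
LI = (w - PL) / PI
LI = (22.1 - 24.7) / 14.3
LI = -0.182


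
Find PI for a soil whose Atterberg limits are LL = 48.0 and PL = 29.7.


Result: 18.3

Derivation:
Using PI = LL - PL
PI = 48.0 - 29.7
PI = 18.3


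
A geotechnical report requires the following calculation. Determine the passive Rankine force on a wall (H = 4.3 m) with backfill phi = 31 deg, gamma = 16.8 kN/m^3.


Compute passive earth pressure coefficient:
Kp = tan^2(45 + phi/2) = tan^2(60.5) = 3.124035
Compute passive force:
Pp = 0.5 * Kp * gamma * H^2
Pp = 0.5 * 3.124035 * 16.8 * 4.3^2
Pp = 485.21 kN/m


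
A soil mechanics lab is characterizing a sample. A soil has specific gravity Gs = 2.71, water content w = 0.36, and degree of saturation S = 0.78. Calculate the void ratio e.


Result: 1.2508

Derivation:
Using the relation e = Gs * w / S
e = 2.71 * 0.36 / 0.78
e = 1.2508


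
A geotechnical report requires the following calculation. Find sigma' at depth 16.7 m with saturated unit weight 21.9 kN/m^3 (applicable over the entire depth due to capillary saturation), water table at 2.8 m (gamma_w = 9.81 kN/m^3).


Total stress = gamma_sat * depth
sigma = 21.9 * 16.7 = 365.73 kPa
Pore water pressure u = gamma_w * (depth - d_wt)
u = 9.81 * (16.7 - 2.8) = 136.359 kPa
Effective stress = sigma - u
sigma' = 365.73 - 136.359 = 229.37 kPa


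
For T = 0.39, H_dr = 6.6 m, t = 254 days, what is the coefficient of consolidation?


Using cv = T * H_dr^2 / t
H_dr^2 = 6.6^2 = 43.56
cv = 0.39 * 43.56 / 254
cv = 0.06688 m^2/day


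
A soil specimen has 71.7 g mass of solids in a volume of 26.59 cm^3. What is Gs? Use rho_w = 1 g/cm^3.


Using Gs = m_s / (V_s * rho_w)
Since rho_w = 1 g/cm^3:
Gs = 71.7 / 26.59
Gs = 2.697


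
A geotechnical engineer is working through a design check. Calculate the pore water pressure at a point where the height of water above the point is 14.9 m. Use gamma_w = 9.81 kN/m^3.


Result: 146.17 kPa

Derivation:
Using u = gamma_w * h_w
u = 9.81 * 14.9
u = 146.17 kPa


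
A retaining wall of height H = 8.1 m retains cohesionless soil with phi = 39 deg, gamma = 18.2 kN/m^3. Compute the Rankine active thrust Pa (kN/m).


Compute active earth pressure coefficient:
Ka = tan^2(45 - phi/2) = tan^2(25.5) = 0.227506
Compute active force:
Pa = 0.5 * Ka * gamma * H^2
Pa = 0.5 * 0.227506 * 18.2 * 8.1^2
Pa = 135.83 kN/m


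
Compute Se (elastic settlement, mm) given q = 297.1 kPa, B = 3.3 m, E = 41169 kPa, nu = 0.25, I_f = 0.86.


Using Se = q * B * (1 - nu^2) * I_f / E
1 - nu^2 = 1 - 0.25^2 = 0.9375
Se = 297.1 * 3.3 * 0.9375 * 0.86 / 41169
Se = 0.019201 m
Convert to mm: Se = 0.019201 * 1000 = 19.201 mm


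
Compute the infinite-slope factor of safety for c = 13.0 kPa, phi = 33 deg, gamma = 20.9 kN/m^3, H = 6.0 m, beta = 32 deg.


Result: 1.27

Derivation:
Using Fs = c / (gamma*H*sin(beta)*cos(beta)) + tan(phi)/tan(beta)
Cohesion contribution = 13.0 / (20.9*6.0*sin(32)*cos(32))
Cohesion contribution = 0.230683
Friction contribution = tan(33)/tan(32) = 1.03927
Fs = 0.230683 + 1.03927
Fs = 1.27


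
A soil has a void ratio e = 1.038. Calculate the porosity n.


Using the relation n = e / (1 + e)
n = 1.038 / (1 + 1.038)
n = 1.038 / 2.038
n = 0.5093


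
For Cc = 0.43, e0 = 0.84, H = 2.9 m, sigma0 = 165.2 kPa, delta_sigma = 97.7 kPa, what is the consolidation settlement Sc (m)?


Result: 0.1368 m

Derivation:
Using Sc = Cc * H / (1 + e0) * log10((sigma0 + delta_sigma) / sigma0)
Stress ratio = (165.2 + 97.7) / 165.2 = 1.5914
log10(1.5914) = 0.201781
Cc * H / (1 + e0) = 0.43 * 2.9 / (1 + 0.84) = 0.677717
Sc = 0.677717 * 0.201781
Sc = 0.1368 m


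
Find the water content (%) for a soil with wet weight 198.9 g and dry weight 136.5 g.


Using w = (m_wet - m_dry) / m_dry * 100
m_wet - m_dry = 198.9 - 136.5 = 62.4 g
w = 62.4 / 136.5 * 100
w = 45.71 %


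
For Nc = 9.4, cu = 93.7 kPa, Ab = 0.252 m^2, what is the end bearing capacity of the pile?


Result: 221.96 kN

Derivation:
Using Qb = Nc * cu * Ab
Qb = 9.4 * 93.7 * 0.252
Qb = 221.96 kN


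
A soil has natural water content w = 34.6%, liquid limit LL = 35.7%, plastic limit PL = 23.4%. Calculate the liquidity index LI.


Result: 0.911

Derivation:
First compute the plasticity index:
PI = LL - PL = 35.7 - 23.4 = 12.3
Then compute the liquidity index:
LI = (w - PL) / PI
LI = (34.6 - 23.4) / 12.3
LI = 0.911


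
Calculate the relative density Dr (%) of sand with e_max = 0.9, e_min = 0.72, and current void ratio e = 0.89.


Using Dr = (e_max - e) / (e_max - e_min) * 100
e_max - e = 0.9 - 0.89 = 0.01
e_max - e_min = 0.9 - 0.72 = 0.18
Dr = 0.01 / 0.18 * 100
Dr = 5.56 %


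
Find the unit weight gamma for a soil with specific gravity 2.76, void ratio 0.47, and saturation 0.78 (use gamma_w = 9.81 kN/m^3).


Using gamma = gamma_w * (Gs + S*e) / (1 + e)
Numerator: Gs + S*e = 2.76 + 0.78*0.47 = 3.1266
Denominator: 1 + e = 1 + 0.47 = 1.47
gamma = 9.81 * 3.1266 / 1.47
gamma = 20.865 kN/m^3


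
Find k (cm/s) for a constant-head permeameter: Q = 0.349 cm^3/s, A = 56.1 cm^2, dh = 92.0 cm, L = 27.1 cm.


Result: 0.001833 cm/s

Derivation:
Compute hydraulic gradient:
i = dh / L = 92.0 / 27.1 = 3.39483
Then apply Darcy's law:
k = Q / (A * i)
k = 0.349 / (56.1 * 3.39483)
k = 0.349 / 190.45
k = 0.001833 cm/s


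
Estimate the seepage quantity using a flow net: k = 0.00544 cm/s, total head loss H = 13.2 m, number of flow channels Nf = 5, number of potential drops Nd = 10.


Convert k to m/s for unit consistency with H:
k = 0.00544 cm/s = 0.00544 / 100 m/s = 5.44e-05 m/s
Using q = k * H * Nf / Nd
Nf / Nd = 5 / 10 = 0.5
q = 5.44e-05 * 13.2 * 0.5
q = 0.000359 m^3/s per m


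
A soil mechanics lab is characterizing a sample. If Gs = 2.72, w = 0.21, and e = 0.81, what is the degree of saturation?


Result: 0.7052

Derivation:
Using S = Gs * w / e
S = 2.72 * 0.21 / 0.81
S = 0.7052


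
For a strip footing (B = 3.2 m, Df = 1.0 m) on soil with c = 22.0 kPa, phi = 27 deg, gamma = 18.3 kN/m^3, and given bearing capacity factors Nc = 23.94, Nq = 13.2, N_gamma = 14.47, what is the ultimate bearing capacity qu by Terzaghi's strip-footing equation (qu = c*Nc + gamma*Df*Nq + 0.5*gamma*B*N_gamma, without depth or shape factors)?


Compute qu = c*Nc + gamma*Df*Nq + 0.5*gamma*B*N_gamma
Term 1: 22.0 * 23.94 = 526.68
Term 2: 18.3 * 1.0 * 13.2 = 241.56
Term 3: 0.5 * 18.3 * 3.2 * 14.47 = 423.6816
qu = 526.68 + 241.56 + 423.6816
qu = 1191.92 kPa


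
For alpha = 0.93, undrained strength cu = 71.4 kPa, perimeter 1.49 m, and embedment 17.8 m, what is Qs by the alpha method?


Using Qs = alpha * cu * perimeter * L
Qs = 0.93 * 71.4 * 1.49 * 17.8
Qs = 1761.11 kN


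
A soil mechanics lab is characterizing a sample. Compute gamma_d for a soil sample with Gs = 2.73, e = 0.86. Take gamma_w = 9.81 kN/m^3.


Using gamma_d = Gs * gamma_w / (1 + e)
gamma_d = 2.73 * 9.81 / (1 + 0.86)
gamma_d = 2.73 * 9.81 / 1.86
gamma_d = 14.399 kN/m^3


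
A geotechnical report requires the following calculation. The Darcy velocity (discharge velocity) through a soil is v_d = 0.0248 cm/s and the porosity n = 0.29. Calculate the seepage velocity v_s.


Using v_s = v_d / n
v_s = 0.0248 / 0.29
v_s = 0.08552 cm/s


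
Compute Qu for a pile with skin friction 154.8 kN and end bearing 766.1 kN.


Result: 920.9 kN

Derivation:
Using Qu = Qf + Qb
Qu = 154.8 + 766.1
Qu = 920.9 kN


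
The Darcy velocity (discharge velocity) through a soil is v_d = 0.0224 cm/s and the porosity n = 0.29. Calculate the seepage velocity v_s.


Result: 0.07724 cm/s

Derivation:
Using v_s = v_d / n
v_s = 0.0224 / 0.29
v_s = 0.07724 cm/s


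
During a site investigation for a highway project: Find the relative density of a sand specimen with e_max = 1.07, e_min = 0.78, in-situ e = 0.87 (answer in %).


Using Dr = (e_max - e) / (e_max - e_min) * 100
e_max - e = 1.07 - 0.87 = 0.2
e_max - e_min = 1.07 - 0.78 = 0.29
Dr = 0.2 / 0.29 * 100
Dr = 68.97 %


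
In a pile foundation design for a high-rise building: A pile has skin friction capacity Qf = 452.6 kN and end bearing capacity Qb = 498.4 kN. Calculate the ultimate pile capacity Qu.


Using Qu = Qf + Qb
Qu = 452.6 + 498.4
Qu = 951.0 kN


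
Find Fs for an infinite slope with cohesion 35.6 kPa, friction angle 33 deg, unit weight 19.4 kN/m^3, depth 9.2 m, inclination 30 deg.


Result: 1.585

Derivation:
Using Fs = c / (gamma*H*sin(beta)*cos(beta)) + tan(phi)/tan(beta)
Cohesion contribution = 35.6 / (19.4*9.2*sin(30)*cos(30))
Cohesion contribution = 0.460638
Friction contribution = tan(33)/tan(30) = 1.12481
Fs = 0.460638 + 1.12481
Fs = 1.585


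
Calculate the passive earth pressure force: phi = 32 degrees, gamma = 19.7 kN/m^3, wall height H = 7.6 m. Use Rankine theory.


Result: 1851.65 kN/m

Derivation:
Compute passive earth pressure coefficient:
Kp = tan^2(45 + phi/2) = tan^2(61.0) = 3.254588
Compute passive force:
Pp = 0.5 * Kp * gamma * H^2
Pp = 0.5 * 3.254588 * 19.7 * 7.6^2
Pp = 1851.65 kN/m


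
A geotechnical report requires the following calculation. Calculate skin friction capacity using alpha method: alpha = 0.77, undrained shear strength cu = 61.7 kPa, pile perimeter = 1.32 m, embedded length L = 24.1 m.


Using Qs = alpha * cu * perimeter * L
Qs = 0.77 * 61.7 * 1.32 * 24.1
Qs = 1511.36 kN


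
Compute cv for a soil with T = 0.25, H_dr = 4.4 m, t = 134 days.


Using cv = T * H_dr^2 / t
H_dr^2 = 4.4^2 = 19.36
cv = 0.25 * 19.36 / 134
cv = 0.03612 m^2/day


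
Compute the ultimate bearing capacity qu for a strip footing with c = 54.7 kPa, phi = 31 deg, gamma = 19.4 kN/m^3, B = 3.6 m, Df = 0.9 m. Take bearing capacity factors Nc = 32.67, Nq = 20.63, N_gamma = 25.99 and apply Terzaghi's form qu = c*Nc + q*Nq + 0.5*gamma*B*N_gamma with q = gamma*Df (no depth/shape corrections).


Compute qu = c*Nc + gamma*Df*Nq + 0.5*gamma*B*N_gamma
Term 1: 54.7 * 32.67 = 1787.049
Term 2: 19.4 * 0.9 * 20.63 = 360.1998
Term 3: 0.5 * 19.4 * 3.6 * 25.99 = 907.5708
qu = 1787.049 + 360.1998 + 907.5708
qu = 3054.82 kPa


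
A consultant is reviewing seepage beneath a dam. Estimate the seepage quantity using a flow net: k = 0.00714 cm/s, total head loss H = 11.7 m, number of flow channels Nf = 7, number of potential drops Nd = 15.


Convert k to m/s for unit consistency with H:
k = 0.00714 cm/s = 0.00714 / 100 m/s = 7.14e-05 m/s
Using q = k * H * Nf / Nd
Nf / Nd = 7 / 15 = 0.4667
q = 7.14e-05 * 11.7 * 0.4667
q = 0.0003898 m^3/s per m


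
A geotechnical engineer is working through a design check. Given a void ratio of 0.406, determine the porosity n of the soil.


Using the relation n = e / (1 + e)
n = 0.406 / (1 + 0.406)
n = 0.406 / 1.406
n = 0.2888


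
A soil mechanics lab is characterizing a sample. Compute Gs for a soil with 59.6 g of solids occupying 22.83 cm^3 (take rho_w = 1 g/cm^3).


Result: 2.611

Derivation:
Using Gs = m_s / (V_s * rho_w)
Since rho_w = 1 g/cm^3:
Gs = 59.6 / 22.83
Gs = 2.611


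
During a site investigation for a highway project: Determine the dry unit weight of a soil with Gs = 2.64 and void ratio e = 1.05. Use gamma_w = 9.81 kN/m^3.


Using gamma_d = Gs * gamma_w / (1 + e)
gamma_d = 2.64 * 9.81 / (1 + 1.05)
gamma_d = 2.64 * 9.81 / 2.05
gamma_d = 12.633 kN/m^3


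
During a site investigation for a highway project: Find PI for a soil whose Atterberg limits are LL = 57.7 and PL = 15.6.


Result: 42.1

Derivation:
Using PI = LL - PL
PI = 57.7 - 15.6
PI = 42.1


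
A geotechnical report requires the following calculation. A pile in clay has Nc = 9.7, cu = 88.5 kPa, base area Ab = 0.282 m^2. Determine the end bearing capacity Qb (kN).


Using Qb = Nc * cu * Ab
Qb = 9.7 * 88.5 * 0.282
Qb = 242.08 kN


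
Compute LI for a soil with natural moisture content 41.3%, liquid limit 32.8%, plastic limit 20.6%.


First compute the plasticity index:
PI = LL - PL = 32.8 - 20.6 = 12.2
Then compute the liquidity index:
LI = (w - PL) / PI
LI = (41.3 - 20.6) / 12.2
LI = 1.697


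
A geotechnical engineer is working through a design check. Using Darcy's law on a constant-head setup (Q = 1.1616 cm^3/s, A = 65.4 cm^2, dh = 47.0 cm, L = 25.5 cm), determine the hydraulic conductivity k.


Result: 0.009637 cm/s

Derivation:
Compute hydraulic gradient:
i = dh / L = 47.0 / 25.5 = 1.84314
Then apply Darcy's law:
k = Q / (A * i)
k = 1.1616 / (65.4 * 1.84314)
k = 1.1616 / 120.541
k = 0.009637 cm/s


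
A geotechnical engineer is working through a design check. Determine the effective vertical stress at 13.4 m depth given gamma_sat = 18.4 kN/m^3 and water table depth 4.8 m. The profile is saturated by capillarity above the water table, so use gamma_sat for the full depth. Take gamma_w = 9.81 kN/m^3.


Total stress = gamma_sat * depth
sigma = 18.4 * 13.4 = 246.56 kPa
Pore water pressure u = gamma_w * (depth - d_wt)
u = 9.81 * (13.4 - 4.8) = 84.366 kPa
Effective stress = sigma - u
sigma' = 246.56 - 84.366 = 162.19 kPa


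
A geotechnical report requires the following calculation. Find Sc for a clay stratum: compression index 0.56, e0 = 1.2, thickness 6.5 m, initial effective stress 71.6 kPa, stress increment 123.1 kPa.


Using Sc = Cc * H / (1 + e0) * log10((sigma0 + delta_sigma) / sigma0)
Stress ratio = (71.6 + 123.1) / 71.6 = 2.71927
log10(2.71927) = 0.434453
Cc * H / (1 + e0) = 0.56 * 6.5 / (1 + 1.2) = 1.65455
Sc = 1.65455 * 0.434453
Sc = 0.7188 m


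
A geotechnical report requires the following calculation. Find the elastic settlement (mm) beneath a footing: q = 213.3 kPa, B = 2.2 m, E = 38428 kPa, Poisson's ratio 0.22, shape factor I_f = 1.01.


Result: 11.737 mm

Derivation:
Using Se = q * B * (1 - nu^2) * I_f / E
1 - nu^2 = 1 - 0.22^2 = 0.9516
Se = 213.3 * 2.2 * 0.9516 * 1.01 / 38428
Se = 0.011737 m
Convert to mm: Se = 0.011737 * 1000 = 11.737 mm


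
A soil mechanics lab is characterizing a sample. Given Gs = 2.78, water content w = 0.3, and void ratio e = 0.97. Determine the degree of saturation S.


Result: 0.8598

Derivation:
Using S = Gs * w / e
S = 2.78 * 0.3 / 0.97
S = 0.8598


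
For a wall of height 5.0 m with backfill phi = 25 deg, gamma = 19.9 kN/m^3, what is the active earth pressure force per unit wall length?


Compute active earth pressure coefficient:
Ka = tan^2(45 - phi/2) = tan^2(32.5) = 0.405859
Compute active force:
Pa = 0.5 * Ka * gamma * H^2
Pa = 0.5 * 0.405859 * 19.9 * 5.0^2
Pa = 100.96 kN/m


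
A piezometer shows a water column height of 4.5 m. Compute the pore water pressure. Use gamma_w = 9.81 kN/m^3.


Using u = gamma_w * h_w
u = 9.81 * 4.5
u = 44.15 kPa


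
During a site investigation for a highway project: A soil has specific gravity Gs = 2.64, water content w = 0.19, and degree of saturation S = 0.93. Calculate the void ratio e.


Using the relation e = Gs * w / S
e = 2.64 * 0.19 / 0.93
e = 0.5394


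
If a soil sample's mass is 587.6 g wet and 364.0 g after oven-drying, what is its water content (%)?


Using w = (m_wet - m_dry) / m_dry * 100
m_wet - m_dry = 587.6 - 364.0 = 223.6 g
w = 223.6 / 364.0 * 100
w = 61.43 %


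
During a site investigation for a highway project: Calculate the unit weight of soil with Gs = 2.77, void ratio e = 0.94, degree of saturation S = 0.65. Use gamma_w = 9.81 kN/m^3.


Using gamma = gamma_w * (Gs + S*e) / (1 + e)
Numerator: Gs + S*e = 2.77 + 0.65*0.94 = 3.381
Denominator: 1 + e = 1 + 0.94 = 1.94
gamma = 9.81 * 3.381 / 1.94
gamma = 17.097 kN/m^3


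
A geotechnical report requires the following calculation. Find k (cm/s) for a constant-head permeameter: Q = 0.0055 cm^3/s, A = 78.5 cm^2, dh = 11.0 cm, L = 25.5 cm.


Result: 0.000162 cm/s

Derivation:
Compute hydraulic gradient:
i = dh / L = 11.0 / 25.5 = 0.431373
Then apply Darcy's law:
k = Q / (A * i)
k = 0.0055 / (78.5 * 0.431373)
k = 0.0055 / 33.8627
k = 0.000162 cm/s


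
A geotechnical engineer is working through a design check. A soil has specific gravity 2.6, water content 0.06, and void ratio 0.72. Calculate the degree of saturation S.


Using S = Gs * w / e
S = 2.6 * 0.06 / 0.72
S = 0.2167


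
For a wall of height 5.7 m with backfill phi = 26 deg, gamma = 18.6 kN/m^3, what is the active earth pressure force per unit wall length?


Result: 117.98 kN/m

Derivation:
Compute active earth pressure coefficient:
Ka = tan^2(45 - phi/2) = tan^2(32.0) = 0.390462
Compute active force:
Pa = 0.5 * Ka * gamma * H^2
Pa = 0.5 * 0.390462 * 18.6 * 5.7^2
Pa = 117.98 kN/m


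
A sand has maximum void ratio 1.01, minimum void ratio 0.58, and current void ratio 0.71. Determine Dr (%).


Result: 69.77 %

Derivation:
Using Dr = (e_max - e) / (e_max - e_min) * 100
e_max - e = 1.01 - 0.71 = 0.3
e_max - e_min = 1.01 - 0.58 = 0.43
Dr = 0.3 / 0.43 * 100
Dr = 69.77 %


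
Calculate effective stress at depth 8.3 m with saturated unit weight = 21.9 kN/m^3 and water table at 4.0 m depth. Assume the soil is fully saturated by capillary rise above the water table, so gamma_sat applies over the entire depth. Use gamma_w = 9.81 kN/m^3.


Total stress = gamma_sat * depth
sigma = 21.9 * 8.3 = 181.77 kPa
Pore water pressure u = gamma_w * (depth - d_wt)
u = 9.81 * (8.3 - 4.0) = 42.183 kPa
Effective stress = sigma - u
sigma' = 181.77 - 42.183 = 139.59 kPa


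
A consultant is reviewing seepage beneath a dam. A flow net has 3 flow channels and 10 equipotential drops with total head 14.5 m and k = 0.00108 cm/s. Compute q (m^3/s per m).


Result: 4.698e-05 m^3/s per m

Derivation:
Convert k to m/s for unit consistency with H:
k = 0.00108 cm/s = 0.00108 / 100 m/s = 1.08e-05 m/s
Using q = k * H * Nf / Nd
Nf / Nd = 3 / 10 = 0.3
q = 1.08e-05 * 14.5 * 0.3
q = 4.698e-05 m^3/s per m


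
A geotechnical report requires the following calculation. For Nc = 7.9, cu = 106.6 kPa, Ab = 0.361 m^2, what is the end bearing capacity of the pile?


Using Qb = Nc * cu * Ab
Qb = 7.9 * 106.6 * 0.361
Qb = 304.01 kN


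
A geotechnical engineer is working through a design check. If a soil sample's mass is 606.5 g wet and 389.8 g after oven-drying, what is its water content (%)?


Result: 55.59 %

Derivation:
Using w = (m_wet - m_dry) / m_dry * 100
m_wet - m_dry = 606.5 - 389.8 = 216.7 g
w = 216.7 / 389.8 * 100
w = 55.59 %


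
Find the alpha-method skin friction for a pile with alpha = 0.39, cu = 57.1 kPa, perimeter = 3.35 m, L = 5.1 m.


Result: 380.47 kN

Derivation:
Using Qs = alpha * cu * perimeter * L
Qs = 0.39 * 57.1 * 3.35 * 5.1
Qs = 380.47 kN


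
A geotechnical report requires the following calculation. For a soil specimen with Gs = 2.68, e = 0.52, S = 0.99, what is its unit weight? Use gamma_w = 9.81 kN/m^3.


Using gamma = gamma_w * (Gs + S*e) / (1 + e)
Numerator: Gs + S*e = 2.68 + 0.99*0.52 = 3.1948
Denominator: 1 + e = 1 + 0.52 = 1.52
gamma = 9.81 * 3.1948 / 1.52
gamma = 20.619 kN/m^3


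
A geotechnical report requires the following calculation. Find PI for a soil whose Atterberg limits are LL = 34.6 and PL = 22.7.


Using PI = LL - PL
PI = 34.6 - 22.7
PI = 11.9


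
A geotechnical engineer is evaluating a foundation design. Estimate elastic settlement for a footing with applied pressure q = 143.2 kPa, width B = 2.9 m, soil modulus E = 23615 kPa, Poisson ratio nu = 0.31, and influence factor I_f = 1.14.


Result: 18.121 mm

Derivation:
Using Se = q * B * (1 - nu^2) * I_f / E
1 - nu^2 = 1 - 0.31^2 = 0.9039
Se = 143.2 * 2.9 * 0.9039 * 1.14 / 23615
Se = 0.018121 m
Convert to mm: Se = 0.018121 * 1000 = 18.121 mm


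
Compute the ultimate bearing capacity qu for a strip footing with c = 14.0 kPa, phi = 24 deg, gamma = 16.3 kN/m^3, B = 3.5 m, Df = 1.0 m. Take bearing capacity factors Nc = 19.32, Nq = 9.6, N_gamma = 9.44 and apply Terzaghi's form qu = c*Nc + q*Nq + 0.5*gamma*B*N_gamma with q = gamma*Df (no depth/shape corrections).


Compute qu = c*Nc + gamma*Df*Nq + 0.5*gamma*B*N_gamma
Term 1: 14.0 * 19.32 = 270.48
Term 2: 16.3 * 1.0 * 9.6 = 156.48
Term 3: 0.5 * 16.3 * 3.5 * 9.44 = 269.276
qu = 270.48 + 156.48 + 269.276
qu = 696.24 kPa


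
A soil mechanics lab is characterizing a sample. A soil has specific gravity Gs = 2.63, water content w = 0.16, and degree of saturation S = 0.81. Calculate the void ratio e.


Result: 0.5195

Derivation:
Using the relation e = Gs * w / S
e = 2.63 * 0.16 / 0.81
e = 0.5195


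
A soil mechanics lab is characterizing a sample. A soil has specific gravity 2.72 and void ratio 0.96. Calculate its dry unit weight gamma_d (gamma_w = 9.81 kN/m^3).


Result: 13.614 kN/m^3

Derivation:
Using gamma_d = Gs * gamma_w / (1 + e)
gamma_d = 2.72 * 9.81 / (1 + 0.96)
gamma_d = 2.72 * 9.81 / 1.96
gamma_d = 13.614 kN/m^3


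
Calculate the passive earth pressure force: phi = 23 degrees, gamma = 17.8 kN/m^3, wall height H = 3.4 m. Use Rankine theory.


Result: 234.85 kN/m

Derivation:
Compute passive earth pressure coefficient:
Kp = tan^2(45 + phi/2) = tan^2(56.5) = 2.282623
Compute passive force:
Pp = 0.5 * Kp * gamma * H^2
Pp = 0.5 * 2.282623 * 17.8 * 3.4^2
Pp = 234.85 kN/m


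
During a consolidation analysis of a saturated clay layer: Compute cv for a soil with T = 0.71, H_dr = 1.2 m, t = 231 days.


Using cv = T * H_dr^2 / t
H_dr^2 = 1.2^2 = 1.44
cv = 0.71 * 1.44 / 231
cv = 0.00443 m^2/day


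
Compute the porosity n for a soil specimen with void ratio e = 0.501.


Using the relation n = e / (1 + e)
n = 0.501 / (1 + 0.501)
n = 0.501 / 1.501
n = 0.3338


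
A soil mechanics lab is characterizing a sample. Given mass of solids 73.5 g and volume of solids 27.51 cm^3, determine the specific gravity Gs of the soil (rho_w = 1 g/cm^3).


Result: 2.672

Derivation:
Using Gs = m_s / (V_s * rho_w)
Since rho_w = 1 g/cm^3:
Gs = 73.5 / 27.51
Gs = 2.672


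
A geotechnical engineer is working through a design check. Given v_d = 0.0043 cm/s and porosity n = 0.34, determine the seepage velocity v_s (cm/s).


Using v_s = v_d / n
v_s = 0.0043 / 0.34
v_s = 0.01265 cm/s
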